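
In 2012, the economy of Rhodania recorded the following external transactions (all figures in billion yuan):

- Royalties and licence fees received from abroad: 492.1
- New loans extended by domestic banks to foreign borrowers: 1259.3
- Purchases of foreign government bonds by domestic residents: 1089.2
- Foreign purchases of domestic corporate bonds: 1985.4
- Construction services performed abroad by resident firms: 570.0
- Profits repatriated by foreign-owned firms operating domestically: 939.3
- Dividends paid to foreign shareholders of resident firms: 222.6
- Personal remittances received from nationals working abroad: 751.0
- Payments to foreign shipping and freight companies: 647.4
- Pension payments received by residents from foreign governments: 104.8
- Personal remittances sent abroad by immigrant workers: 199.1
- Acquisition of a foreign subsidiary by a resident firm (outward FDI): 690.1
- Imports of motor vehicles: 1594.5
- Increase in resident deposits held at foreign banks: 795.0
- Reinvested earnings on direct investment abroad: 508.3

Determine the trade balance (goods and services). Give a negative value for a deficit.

Goods: -1594.5
Services: 492.1 + 570.0 - 647.4 = 414.7
Trade balance = -1594.5 + 414.7 = -1179.8
(Excluded from the trade balance — financial account: new loans extended by domestic banks to foreign borrowers 1259.3, purchases of foreign government bonds by domestic residents 1089.2, foreign purchases of domestic corporate bonds 1985.4, acquisition of a foreign subsidiary by a resident firm (outward FDI) 690.1, increase in resident deposits held at foreign banks 795.0; primary income: profits repatriated by foreign-owned firms operating domestically 939.3, dividends paid to foreign shareholders of resident firms 222.6, reinvested earnings on direct investment abroad 508.3; secondary income: personal remittances received from nationals working abroad 751.0, pension payments received by residents from foreign governments 104.8, personal remittances sent abroad by immigrant workers 199.1.)

-1179.8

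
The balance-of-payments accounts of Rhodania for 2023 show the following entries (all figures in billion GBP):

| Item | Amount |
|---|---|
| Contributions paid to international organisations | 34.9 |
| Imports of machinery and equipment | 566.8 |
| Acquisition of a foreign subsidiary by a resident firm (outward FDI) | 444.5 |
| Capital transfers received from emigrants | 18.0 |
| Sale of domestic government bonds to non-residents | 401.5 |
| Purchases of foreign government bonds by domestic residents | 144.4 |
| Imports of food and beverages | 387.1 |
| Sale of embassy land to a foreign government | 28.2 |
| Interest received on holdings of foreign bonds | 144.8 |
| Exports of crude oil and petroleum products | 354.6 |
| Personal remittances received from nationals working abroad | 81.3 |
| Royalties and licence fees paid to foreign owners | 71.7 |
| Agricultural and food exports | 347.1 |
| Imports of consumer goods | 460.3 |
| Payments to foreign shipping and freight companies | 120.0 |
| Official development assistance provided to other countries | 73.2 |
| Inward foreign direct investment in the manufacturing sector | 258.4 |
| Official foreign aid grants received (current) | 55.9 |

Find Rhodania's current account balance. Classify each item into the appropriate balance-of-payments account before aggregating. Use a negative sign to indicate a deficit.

Goods: -460.3 - 387.1 - 566.8 + 347.1 + 354.6 = -712.5
Services: -71.7 - 120.0 = -191.7
Primary income: 144.8
Secondary income: -73.2 + 81.3 + 55.9 - 34.9 = 29.1
Current account = (-712.5) + (-191.7) + 144.8 + 29.1 = -730.3
(Excluded from the current account — financial account: acquisition of a foreign subsidiary by a resident firm (outward FDI) 444.5, sale of domestic government bonds to non-residents 401.5, purchases of foreign government bonds by domestic residents 144.4, inward foreign direct investment in the manufacturing sector 258.4; capital account: capital transfers received from emigrants 18.0, sale of embassy land to a foreign government 28.2.)

-730.3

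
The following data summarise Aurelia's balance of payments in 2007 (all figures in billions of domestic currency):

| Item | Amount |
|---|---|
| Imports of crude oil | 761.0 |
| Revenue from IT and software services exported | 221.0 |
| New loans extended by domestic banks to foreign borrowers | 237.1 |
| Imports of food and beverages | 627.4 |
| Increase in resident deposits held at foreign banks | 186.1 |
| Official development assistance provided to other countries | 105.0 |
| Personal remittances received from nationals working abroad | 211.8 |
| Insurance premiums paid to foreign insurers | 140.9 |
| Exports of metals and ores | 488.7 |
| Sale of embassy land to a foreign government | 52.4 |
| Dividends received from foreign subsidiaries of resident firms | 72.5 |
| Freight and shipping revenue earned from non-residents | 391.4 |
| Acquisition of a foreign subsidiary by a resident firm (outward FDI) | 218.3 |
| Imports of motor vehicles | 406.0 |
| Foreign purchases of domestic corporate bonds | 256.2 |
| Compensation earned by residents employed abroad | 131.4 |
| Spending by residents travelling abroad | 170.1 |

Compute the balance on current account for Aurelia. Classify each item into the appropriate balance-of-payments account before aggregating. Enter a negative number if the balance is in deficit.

-693.6

Goods: 488.7 - 627.4 - 761.0 - 406.0 = -1305.7
Services: -170.1 + 391.4 - 140.9 + 221.0 = 301.4
Primary income: 72.5 + 131.4 = 203.9
Secondary income: 211.8 - 105.0 = 106.8
Current account = (-1305.7) + 301.4 + 203.9 + 106.8 = -693.6
(Excluded from the current account — financial account: new loans extended by domestic banks to foreign borrowers 237.1, increase in resident deposits held at foreign banks 186.1, acquisition of a foreign subsidiary by a resident firm (outward FDI) 218.3, foreign purchases of domestic corporate bonds 256.2; capital account: sale of embassy land to a foreign government 52.4.)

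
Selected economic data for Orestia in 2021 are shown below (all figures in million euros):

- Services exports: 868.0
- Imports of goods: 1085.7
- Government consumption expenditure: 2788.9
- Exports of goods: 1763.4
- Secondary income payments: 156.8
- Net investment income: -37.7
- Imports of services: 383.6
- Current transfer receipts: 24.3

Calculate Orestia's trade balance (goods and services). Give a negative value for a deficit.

1162.1

Goods balance = 1763.4 - 1085.7 = 677.7
Services balance = 868.0 - 383.6 = 484.4
Trade balance (goods + services) = 677.7 + 484.4 = 1162.1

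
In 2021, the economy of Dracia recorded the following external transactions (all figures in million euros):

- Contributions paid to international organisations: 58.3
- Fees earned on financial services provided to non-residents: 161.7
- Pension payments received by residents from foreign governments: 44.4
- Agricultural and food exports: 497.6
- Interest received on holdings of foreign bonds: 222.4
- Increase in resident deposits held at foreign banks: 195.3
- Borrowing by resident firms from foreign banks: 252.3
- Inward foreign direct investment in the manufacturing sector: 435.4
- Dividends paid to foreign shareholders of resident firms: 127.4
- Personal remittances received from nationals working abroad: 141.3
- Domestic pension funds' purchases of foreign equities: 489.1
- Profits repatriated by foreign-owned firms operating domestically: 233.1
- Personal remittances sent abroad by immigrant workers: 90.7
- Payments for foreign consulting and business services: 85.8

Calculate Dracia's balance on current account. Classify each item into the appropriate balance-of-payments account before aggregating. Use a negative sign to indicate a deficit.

Goods: 497.6
Services: 161.7 - 85.8 = 75.9
Primary income: -127.4 + 222.4 - 233.1 = -138.1
Secondary income: 44.4 - 90.7 + 141.3 - 58.3 = 36.7
Current account = 497.6 + 75.9 + (-138.1) + 36.7 = 472.1
(Excluded from the current account — financial account: increase in resident deposits held at foreign banks 195.3, borrowing by resident firms from foreign banks 252.3, inward foreign direct investment in the manufacturing sector 435.4, domestic pension funds' purchases of foreign equities 489.1.)

472.1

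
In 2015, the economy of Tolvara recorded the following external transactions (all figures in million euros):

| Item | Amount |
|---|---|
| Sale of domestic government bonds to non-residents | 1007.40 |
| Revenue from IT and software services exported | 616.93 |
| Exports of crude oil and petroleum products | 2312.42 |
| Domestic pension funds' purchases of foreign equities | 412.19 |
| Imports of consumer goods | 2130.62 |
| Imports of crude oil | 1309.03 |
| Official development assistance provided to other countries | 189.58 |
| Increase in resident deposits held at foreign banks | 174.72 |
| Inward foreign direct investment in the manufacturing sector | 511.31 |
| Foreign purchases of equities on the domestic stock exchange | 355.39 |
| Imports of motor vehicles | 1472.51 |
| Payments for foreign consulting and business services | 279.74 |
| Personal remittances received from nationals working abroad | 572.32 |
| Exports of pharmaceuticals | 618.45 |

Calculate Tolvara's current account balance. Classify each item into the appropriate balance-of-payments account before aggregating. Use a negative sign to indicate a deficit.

Goods: -1472.51 - 2130.62 + 2312.42 - 1309.03 + 618.45 = -1981.29
Services: 616.93 - 279.74 = 337.19
Secondary income: 572.32 - 189.58 = 382.74
Current account = (-1981.29) + 337.19 + 382.74 = -1261.36
(Excluded from the current account — financial account: sale of domestic government bonds to non-residents 1007.40, domestic pension funds' purchases of foreign equities 412.19, increase in resident deposits held at foreign banks 174.72, inward foreign direct investment in the manufacturing sector 511.31, foreign purchases of equities on the domestic stock exchange 355.39.)

-1261.36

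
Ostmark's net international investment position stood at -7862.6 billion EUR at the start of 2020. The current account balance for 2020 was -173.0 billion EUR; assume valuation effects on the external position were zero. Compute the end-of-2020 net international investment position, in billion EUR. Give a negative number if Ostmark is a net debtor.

-8035.6

With no valuation effects, change in NIIP = current account = -173.0
End-of-year NIIP = -7862.6 + (-173.0) = -8035.6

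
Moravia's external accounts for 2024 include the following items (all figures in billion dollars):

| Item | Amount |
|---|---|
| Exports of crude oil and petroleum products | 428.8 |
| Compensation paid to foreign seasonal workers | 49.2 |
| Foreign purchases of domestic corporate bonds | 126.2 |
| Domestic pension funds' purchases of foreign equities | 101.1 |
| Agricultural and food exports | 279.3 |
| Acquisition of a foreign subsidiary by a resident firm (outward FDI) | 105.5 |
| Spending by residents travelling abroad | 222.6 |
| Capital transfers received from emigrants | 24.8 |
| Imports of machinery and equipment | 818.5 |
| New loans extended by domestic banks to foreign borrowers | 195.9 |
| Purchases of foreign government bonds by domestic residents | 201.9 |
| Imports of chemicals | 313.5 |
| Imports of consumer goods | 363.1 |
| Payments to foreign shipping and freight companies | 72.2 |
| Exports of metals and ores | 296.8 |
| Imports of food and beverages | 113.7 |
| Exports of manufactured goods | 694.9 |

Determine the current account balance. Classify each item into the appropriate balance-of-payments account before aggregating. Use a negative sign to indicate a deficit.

Goods: -313.5 + 428.8 + 279.3 - 818.5 - 113.7 + 694.9 - 363.1 + 296.8 = 91.0
Services: -222.6 - 72.2 = -294.8
Primary income: -49.2
Current account = 91.0 + (-294.8) + (-49.2) = -253.0
(Excluded from the current account — financial account: foreign purchases of domestic corporate bonds 126.2, domestic pension funds' purchases of foreign equities 101.1, acquisition of a foreign subsidiary by a resident firm (outward FDI) 105.5, new loans extended by domestic banks to foreign borrowers 195.9, purchases of foreign government bonds by domestic residents 201.9; capital account: capital transfers received from emigrants 24.8.)

-253.0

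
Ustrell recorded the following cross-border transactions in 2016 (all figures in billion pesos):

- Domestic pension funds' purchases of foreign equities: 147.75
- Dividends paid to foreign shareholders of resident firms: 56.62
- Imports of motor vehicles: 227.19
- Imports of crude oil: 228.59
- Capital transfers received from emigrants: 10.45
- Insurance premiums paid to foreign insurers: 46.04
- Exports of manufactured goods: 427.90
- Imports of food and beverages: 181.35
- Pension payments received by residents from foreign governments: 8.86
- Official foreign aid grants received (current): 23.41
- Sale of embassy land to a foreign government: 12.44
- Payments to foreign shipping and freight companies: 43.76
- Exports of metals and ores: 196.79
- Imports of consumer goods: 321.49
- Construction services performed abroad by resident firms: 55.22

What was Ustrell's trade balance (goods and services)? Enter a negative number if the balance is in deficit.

Goods: -228.59 + 427.90 - 181.35 + 196.79 - 227.19 - 321.49 = -333.93
Services: 55.22 - 43.76 - 46.04 = -34.58
Trade balance = -333.93 + (-34.58) = -368.51
(Excluded from the trade balance — financial account: domestic pension funds' purchases of foreign equities 147.75; primary income: dividends paid to foreign shareholders of resident firms 56.62; capital account: capital transfers received from emigrants 10.45, sale of embassy land to a foreign government 12.44; secondary income: pension payments received by residents from foreign governments 8.86, official foreign aid grants received (current) 23.41.)

-368.51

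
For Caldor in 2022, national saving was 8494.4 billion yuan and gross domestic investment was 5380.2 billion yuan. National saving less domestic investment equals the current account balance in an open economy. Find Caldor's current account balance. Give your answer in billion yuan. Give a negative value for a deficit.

3114.2

S - I = CA (net lending to the rest of the world).
CA = S - I = 8494.4 - 5380.2 = 3114.2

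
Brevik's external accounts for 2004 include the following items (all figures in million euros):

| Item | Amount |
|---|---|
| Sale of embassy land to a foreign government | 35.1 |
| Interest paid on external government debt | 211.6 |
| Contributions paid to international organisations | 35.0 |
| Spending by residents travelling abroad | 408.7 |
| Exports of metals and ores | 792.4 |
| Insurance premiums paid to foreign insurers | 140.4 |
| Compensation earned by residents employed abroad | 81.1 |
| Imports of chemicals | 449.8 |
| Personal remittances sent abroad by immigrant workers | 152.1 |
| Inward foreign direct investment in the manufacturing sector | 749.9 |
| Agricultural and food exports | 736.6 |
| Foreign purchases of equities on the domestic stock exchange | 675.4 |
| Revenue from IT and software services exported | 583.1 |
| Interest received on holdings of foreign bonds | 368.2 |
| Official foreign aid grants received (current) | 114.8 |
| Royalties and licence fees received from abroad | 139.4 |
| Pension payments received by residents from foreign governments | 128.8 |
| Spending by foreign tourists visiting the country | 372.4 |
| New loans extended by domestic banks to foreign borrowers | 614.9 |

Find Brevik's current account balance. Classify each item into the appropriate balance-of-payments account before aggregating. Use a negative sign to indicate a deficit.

1919.2

Goods: -449.8 + 736.6 + 792.4 = 1079.2
Services: -408.7 + 583.1 + 139.4 + 372.4 - 140.4 = 545.8
Primary income: 368.2 - 211.6 + 81.1 = 237.7
Secondary income: -35.0 + 128.8 - 152.1 + 114.8 = 56.5
Current account = 1079.2 + 545.8 + 237.7 + 56.5 = 1919.2
(Excluded from the current account — capital account: sale of embassy land to a foreign government 35.1; financial account: inward foreign direct investment in the manufacturing sector 749.9, foreign purchases of equities on the domestic stock exchange 675.4, new loans extended by domestic banks to foreign borrowers 614.9.)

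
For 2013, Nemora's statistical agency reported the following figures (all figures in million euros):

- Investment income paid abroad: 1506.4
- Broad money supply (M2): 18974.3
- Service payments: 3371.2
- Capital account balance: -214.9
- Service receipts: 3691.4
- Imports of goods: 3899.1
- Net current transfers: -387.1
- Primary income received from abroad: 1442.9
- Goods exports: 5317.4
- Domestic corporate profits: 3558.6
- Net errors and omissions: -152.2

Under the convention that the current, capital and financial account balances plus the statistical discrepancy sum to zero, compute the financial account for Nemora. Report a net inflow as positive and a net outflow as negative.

-920.8

Goods balance = 5317.4 - 3899.1 = 1418.3
Services balance = 3691.4 - 3371.2 = 320.2
Trade balance (goods + services) = 1418.3 + 320.2 = 1738.5
Net primary income = 1442.9 - 1506.4 = -63.5
Net secondary income = -387.1
Current account = 1738.5 + (-63.5) + (-387.1) = 1287.9
Financial account = -(1287.9 + (-214.9) + (-152.2)) = -920.8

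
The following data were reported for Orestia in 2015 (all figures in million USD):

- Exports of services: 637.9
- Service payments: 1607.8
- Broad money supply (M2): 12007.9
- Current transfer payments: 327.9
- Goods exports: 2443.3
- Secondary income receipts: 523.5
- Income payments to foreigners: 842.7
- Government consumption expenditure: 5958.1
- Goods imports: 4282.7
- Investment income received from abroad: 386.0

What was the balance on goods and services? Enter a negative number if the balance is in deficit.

Goods balance = 2443.3 - 4282.7 = -1839.4
Services balance = 637.9 - 1607.8 = -969.9
Trade balance (goods + services) = -1839.4 + (-969.9) = -2809.3

-2809.3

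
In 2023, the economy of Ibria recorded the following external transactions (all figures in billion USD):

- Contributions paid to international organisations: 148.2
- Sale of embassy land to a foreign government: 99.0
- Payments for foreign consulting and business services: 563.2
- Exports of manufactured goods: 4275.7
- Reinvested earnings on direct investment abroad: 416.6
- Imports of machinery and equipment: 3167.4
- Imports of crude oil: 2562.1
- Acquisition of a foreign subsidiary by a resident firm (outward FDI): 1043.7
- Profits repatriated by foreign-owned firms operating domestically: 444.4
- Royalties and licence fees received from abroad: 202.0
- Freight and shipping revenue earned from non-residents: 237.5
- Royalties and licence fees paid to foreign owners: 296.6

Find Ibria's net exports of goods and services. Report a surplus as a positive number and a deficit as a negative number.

-1874.1

Goods: 4275.7 - 2562.1 - 3167.4 = -1453.8
Services: -563.2 - 296.6 + 237.5 + 202.0 = -420.3
Trade balance = -1453.8 + (-420.3) = -1874.1
(Excluded from the trade balance — secondary income: contributions paid to international organisations 148.2; capital account: sale of embassy land to a foreign government 99.0; primary income: reinvested earnings on direct investment abroad 416.6, profits repatriated by foreign-owned firms operating domestically 444.4; financial account: acquisition of a foreign subsidiary by a resident firm (outward FDI) 1043.7.)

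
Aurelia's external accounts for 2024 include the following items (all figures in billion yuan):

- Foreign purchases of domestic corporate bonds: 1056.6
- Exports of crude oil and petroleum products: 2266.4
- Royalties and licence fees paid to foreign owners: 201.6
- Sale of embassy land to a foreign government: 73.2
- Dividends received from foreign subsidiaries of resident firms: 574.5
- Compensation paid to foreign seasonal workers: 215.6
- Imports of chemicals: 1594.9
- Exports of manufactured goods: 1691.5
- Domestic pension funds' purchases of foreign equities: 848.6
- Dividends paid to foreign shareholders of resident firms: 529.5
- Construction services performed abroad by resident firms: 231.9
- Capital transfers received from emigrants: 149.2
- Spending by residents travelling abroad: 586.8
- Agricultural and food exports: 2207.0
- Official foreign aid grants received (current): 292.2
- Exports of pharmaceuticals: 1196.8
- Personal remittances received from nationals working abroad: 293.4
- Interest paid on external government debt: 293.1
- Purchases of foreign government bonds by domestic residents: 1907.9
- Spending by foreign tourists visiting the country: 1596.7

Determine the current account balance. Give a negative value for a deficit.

Goods: 1196.8 - 1594.9 + 1691.5 + 2266.4 + 2207.0 = 5766.8
Services: -201.6 + 1596.7 + 231.9 - 586.8 = 1040.2
Primary income: 574.5 - 529.5 - 293.1 - 215.6 = -463.7
Secondary income: 293.4 + 292.2 = 585.6
Current account = 5766.8 + 1040.2 + (-463.7) + 585.6 = 6928.9
(Excluded from the current account — financial account: foreign purchases of domestic corporate bonds 1056.6, domestic pension funds' purchases of foreign equities 848.6, purchases of foreign government bonds by domestic residents 1907.9; capital account: sale of embassy land to a foreign government 73.2, capital transfers received from emigrants 149.2.)

6928.9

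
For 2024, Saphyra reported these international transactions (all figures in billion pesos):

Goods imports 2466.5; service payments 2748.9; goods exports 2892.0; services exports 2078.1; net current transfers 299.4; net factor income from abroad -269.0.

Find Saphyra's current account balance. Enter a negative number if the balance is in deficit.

Goods balance = 2892.0 - 2466.5 = 425.5
Services balance = 2078.1 - 2748.9 = -670.8
Trade balance (goods + services) = 425.5 + (-670.8) = -245.3
Net primary income = -269.0
Net secondary income = 299.4
Current account = -245.3 + (-269.0) + 299.4 = -214.9

-214.9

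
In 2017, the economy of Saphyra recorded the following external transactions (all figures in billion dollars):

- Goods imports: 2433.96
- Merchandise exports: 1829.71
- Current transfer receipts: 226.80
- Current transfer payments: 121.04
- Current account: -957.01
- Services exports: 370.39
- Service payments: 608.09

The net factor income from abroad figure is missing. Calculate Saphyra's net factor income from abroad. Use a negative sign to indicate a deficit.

-220.82

Current account = goods balance + services balance + net primary income + net secondary income
Sum of the known components = -736.19
Net factor income from abroad = CA - (known components) = -957.01 - (-736.19) = -220.82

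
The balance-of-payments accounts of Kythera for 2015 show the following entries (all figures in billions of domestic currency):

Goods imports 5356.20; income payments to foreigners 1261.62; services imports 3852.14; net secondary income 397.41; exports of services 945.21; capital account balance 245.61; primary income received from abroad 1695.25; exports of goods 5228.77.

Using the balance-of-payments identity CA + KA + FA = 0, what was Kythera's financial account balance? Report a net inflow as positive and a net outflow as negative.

1957.71

Goods balance = 5228.77 - 5356.20 = -127.43
Services balance = 945.21 - 3852.14 = -2906.93
Trade balance (goods + services) = -127.43 + (-2906.93) = -3034.36
Net primary income = 1695.25 - 1261.62 = 433.63
Net secondary income = 397.41
Current account = -3034.36 + 433.63 + 397.41 = -2203.32
Financial account = -(-2203.32 + 245.61) = 1957.71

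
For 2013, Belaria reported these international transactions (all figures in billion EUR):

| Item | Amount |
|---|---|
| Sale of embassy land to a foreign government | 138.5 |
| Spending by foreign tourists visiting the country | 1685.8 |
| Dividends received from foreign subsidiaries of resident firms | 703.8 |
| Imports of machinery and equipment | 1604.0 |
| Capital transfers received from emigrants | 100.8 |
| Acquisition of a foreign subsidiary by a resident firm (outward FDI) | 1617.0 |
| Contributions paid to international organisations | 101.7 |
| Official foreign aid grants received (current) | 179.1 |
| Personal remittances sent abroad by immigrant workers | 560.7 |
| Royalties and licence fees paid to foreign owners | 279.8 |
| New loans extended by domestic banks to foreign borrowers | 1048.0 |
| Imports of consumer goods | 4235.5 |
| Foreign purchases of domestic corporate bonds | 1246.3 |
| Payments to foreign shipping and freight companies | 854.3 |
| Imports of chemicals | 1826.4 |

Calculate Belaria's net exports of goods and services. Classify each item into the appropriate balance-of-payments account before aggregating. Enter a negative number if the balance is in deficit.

-7114.2

Goods: -1826.4 - 4235.5 - 1604.0 = -7665.9
Services: 1685.8 - 854.3 - 279.8 = 551.7
Trade balance = -7665.9 + 551.7 = -7114.2
(Excluded from the trade balance — capital account: sale of embassy land to a foreign government 138.5, capital transfers received from emigrants 100.8; primary income: dividends received from foreign subsidiaries of resident firms 703.8; financial account: acquisition of a foreign subsidiary by a resident firm (outward FDI) 1617.0, new loans extended by domestic banks to foreign borrowers 1048.0, foreign purchases of domestic corporate bonds 1246.3; secondary income: contributions paid to international organisations 101.7, official foreign aid grants received (current) 179.1, personal remittances sent abroad by immigrant workers 560.7.)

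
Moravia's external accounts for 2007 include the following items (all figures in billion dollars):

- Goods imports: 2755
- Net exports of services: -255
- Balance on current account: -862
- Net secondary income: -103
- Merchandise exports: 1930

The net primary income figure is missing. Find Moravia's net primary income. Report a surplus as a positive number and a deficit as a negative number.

Current account = goods balance + services balance + net primary income + net secondary income
Sum of the known components = -1183
Net primary income = CA - (known components) = -862 - (-1183) = 321

321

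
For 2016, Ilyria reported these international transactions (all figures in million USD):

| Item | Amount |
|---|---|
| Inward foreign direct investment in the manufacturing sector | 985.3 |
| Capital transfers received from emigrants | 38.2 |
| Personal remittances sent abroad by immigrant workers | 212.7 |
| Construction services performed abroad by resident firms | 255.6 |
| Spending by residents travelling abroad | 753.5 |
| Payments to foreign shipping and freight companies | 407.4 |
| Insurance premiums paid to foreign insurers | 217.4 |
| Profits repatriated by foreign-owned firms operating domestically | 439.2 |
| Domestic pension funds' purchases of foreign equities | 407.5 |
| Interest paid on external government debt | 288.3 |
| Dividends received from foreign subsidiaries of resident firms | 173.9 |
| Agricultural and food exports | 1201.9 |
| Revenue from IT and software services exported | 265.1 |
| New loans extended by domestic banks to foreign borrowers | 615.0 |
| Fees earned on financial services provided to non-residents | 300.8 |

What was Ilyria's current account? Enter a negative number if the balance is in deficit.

Goods: 1201.9
Services: 255.6 - 217.4 - 407.4 + 300.8 - 753.5 + 265.1 = -556.8
Primary income: -288.3 - 439.2 + 173.9 = -553.6
Secondary income: -212.7
Current account = 1201.9 + (-556.8) + (-553.6) + (-212.7) = -121.2
(Excluded from the current account — financial account: inward foreign direct investment in the manufacturing sector 985.3, domestic pension funds' purchases of foreign equities 407.5, new loans extended by domestic banks to foreign borrowers 615.0; capital account: capital transfers received from emigrants 38.2.)

-121.2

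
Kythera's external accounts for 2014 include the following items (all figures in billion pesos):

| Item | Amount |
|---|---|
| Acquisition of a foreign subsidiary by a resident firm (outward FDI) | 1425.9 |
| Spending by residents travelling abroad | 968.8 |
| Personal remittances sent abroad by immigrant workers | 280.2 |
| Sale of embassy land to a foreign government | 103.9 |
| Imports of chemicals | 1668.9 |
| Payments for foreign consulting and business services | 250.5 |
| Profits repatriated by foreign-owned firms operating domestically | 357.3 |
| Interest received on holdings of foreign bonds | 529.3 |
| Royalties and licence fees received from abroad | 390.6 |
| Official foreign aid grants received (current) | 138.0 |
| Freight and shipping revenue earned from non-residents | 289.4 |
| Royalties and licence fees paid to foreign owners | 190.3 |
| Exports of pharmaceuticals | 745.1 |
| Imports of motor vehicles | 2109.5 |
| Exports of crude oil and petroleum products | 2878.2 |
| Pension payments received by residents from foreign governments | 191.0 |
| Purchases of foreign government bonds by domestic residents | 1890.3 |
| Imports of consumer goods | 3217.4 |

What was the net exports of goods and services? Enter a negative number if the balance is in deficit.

Goods: -3217.4 + 745.1 + 2878.2 - 2109.5 - 1668.9 = -3372.5
Services: 390.6 - 968.8 - 250.5 - 190.3 + 289.4 = -729.6
Trade balance = -3372.5 + (-729.6) = -4102.1
(Excluded from the trade balance — financial account: acquisition of a foreign subsidiary by a resident firm (outward FDI) 1425.9, purchases of foreign government bonds by domestic residents 1890.3; secondary income: personal remittances sent abroad by immigrant workers 280.2, official foreign aid grants received (current) 138.0, pension payments received by residents from foreign governments 191.0; capital account: sale of embassy land to a foreign government 103.9; primary income: profits repatriated by foreign-owned firms operating domestically 357.3, interest received on holdings of foreign bonds 529.3.)

-4102.1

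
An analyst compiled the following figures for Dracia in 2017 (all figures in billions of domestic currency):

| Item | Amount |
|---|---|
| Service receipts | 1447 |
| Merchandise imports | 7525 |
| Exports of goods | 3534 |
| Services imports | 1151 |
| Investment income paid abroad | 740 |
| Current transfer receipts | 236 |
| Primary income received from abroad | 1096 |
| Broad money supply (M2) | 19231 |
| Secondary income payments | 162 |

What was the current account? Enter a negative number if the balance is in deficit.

-3265

Goods balance = 3534 - 7525 = -3991
Services balance = 1447 - 1151 = 296
Trade balance (goods + services) = -3991 + 296 = -3695
Net primary income = 1096 - 740 = 356
Net secondary income = 236 - 162 = 74
Current account = -3695 + 356 + 74 = -3265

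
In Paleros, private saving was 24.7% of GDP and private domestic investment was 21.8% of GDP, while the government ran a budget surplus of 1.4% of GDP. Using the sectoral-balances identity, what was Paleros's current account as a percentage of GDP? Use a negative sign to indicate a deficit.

By the sectoral-balances identity, CA = (S_private - I) + (T - G).
Private balance = 24.7 - 21.8 = 2.9
Government balance (T - G) = 1.4
CA = 2.9 + 1.4 = 4.3

4.3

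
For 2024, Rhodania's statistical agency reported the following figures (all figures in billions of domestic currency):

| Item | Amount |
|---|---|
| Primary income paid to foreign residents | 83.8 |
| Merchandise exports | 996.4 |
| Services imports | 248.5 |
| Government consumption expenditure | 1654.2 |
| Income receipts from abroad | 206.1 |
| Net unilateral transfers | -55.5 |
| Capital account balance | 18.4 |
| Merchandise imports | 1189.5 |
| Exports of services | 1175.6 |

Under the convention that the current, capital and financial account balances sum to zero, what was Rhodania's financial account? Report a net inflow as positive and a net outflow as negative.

-819.2

Goods balance = 996.4 - 1189.5 = -193.1
Services balance = 1175.6 - 248.5 = 927.1
Trade balance (goods + services) = -193.1 + 927.1 = 734.0
Net primary income = 206.1 - 83.8 = 122.3
Net secondary income = -55.5
Current account = 734.0 + 122.3 + (-55.5) = 800.8
Financial account = -(800.8 + 18.4) = -819.2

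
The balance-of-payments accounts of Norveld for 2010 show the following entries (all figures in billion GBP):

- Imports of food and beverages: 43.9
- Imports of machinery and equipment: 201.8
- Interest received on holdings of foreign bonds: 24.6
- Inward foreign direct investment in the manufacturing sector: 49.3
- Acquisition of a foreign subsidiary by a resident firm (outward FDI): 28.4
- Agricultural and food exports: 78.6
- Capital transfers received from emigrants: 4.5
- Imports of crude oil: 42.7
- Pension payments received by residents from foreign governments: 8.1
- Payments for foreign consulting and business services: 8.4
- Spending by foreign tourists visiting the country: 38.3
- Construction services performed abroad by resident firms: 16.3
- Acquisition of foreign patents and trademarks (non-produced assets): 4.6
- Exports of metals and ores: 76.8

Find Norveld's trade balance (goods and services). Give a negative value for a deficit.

-86.8

Goods: 78.6 - 201.8 + 76.8 - 42.7 - 43.9 = -133.0
Services: -8.4 + 38.3 + 16.3 = 46.2
Trade balance = -133.0 + 46.2 = -86.8
(Excluded from the trade balance — primary income: interest received on holdings of foreign bonds 24.6; financial account: inward foreign direct investment in the manufacturing sector 49.3, acquisition of a foreign subsidiary by a resident firm (outward FDI) 28.4; capital account: capital transfers received from emigrants 4.5, acquisition of foreign patents and trademarks (non-produced assets) 4.6; secondary income: pension payments received by residents from foreign governments 8.1.)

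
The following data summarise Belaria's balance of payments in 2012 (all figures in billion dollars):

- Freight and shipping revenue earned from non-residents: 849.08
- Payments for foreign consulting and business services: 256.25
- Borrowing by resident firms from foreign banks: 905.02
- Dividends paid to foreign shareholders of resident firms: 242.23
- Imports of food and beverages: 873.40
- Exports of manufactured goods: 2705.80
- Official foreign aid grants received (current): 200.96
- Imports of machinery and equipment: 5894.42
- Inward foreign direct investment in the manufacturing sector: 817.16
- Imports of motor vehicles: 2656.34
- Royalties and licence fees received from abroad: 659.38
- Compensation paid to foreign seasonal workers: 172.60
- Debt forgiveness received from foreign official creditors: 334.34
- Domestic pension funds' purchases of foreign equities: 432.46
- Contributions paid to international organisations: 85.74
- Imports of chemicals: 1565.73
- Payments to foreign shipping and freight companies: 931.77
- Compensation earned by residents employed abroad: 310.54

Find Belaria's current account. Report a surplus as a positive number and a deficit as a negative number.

Goods: -1565.73 - 5894.42 - 2656.34 + 2705.80 - 873.40 = -8284.09
Services: -931.77 + 659.38 + 849.08 - 256.25 = 320.44
Primary income: -242.23 - 172.60 + 310.54 = -104.29
Secondary income: 200.96 - 85.74 = 115.22
Current account = (-8284.09) + 320.44 + (-104.29) + 115.22 = -7952.72
(Excluded from the current account — financial account: borrowing by resident firms from foreign banks 905.02, inward foreign direct investment in the manufacturing sector 817.16, domestic pension funds' purchases of foreign equities 432.46; capital account: debt forgiveness received from foreign official creditors 334.34.)

-7952.72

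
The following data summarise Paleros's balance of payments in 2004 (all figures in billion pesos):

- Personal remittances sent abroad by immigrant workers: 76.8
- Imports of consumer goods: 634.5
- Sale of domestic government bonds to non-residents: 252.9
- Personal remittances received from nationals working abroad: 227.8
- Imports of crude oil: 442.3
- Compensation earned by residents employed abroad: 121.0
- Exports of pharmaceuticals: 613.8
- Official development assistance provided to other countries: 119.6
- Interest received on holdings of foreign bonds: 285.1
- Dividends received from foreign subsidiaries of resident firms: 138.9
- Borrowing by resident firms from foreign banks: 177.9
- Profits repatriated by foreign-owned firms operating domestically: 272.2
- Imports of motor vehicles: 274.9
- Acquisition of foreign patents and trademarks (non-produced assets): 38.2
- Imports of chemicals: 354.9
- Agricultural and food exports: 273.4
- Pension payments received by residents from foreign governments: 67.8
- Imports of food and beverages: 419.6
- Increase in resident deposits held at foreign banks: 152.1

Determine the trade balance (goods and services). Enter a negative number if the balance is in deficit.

Goods: -354.9 + 273.4 - 274.9 - 442.3 + 613.8 - 634.5 - 419.6 = -1239.0
Trade balance = -1239.0 + 0.0 = -1239.0
(Excluded from the trade balance — secondary income: personal remittances sent abroad by immigrant workers 76.8, personal remittances received from nationals working abroad 227.8, official development assistance provided to other countries 119.6, pension payments received by residents from foreign governments 67.8; financial account: sale of domestic government bonds to non-residents 252.9, borrowing by resident firms from foreign banks 177.9, increase in resident deposits held at foreign banks 152.1; primary income: compensation earned by residents employed abroad 121.0, interest received on holdings of foreign bonds 285.1, dividends received from foreign subsidiaries of resident firms 138.9, profits repatriated by foreign-owned firms operating domestically 272.2; capital account: acquisition of foreign patents and trademarks (non-produced assets) 38.2.)

-1239.0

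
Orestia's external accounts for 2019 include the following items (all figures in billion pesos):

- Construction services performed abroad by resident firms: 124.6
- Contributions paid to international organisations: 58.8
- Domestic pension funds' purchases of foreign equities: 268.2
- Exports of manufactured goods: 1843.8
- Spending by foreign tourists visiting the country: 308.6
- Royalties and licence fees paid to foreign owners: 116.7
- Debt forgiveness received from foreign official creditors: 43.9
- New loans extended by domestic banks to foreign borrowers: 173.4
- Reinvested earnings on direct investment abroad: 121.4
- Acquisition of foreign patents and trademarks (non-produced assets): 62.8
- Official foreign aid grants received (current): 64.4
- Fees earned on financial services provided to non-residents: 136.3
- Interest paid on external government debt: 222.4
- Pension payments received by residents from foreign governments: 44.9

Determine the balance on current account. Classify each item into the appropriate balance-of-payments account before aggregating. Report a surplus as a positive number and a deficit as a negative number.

2246.1

Goods: 1843.8
Services: 308.6 - 116.7 + 124.6 + 136.3 = 452.8
Primary income: 121.4 - 222.4 = -101.0
Secondary income: -58.8 + 44.9 + 64.4 = 50.5
Current account = 1843.8 + 452.8 + (-101.0) + 50.5 = 2246.1
(Excluded from the current account — financial account: domestic pension funds' purchases of foreign equities 268.2, new loans extended by domestic banks to foreign borrowers 173.4; capital account: debt forgiveness received from foreign official creditors 43.9, acquisition of foreign patents and trademarks (non-produced assets) 62.8.)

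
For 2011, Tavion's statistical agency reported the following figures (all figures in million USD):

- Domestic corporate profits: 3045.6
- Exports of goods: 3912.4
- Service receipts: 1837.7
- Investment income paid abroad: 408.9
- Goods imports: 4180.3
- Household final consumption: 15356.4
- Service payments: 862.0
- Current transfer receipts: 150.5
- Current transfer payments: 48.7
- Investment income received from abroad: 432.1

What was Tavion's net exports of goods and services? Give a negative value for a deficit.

707.8

Goods balance = 3912.4 - 4180.3 = -267.9
Services balance = 1837.7 - 862.0 = 975.7
Trade balance (goods + services) = -267.9 + 975.7 = 707.8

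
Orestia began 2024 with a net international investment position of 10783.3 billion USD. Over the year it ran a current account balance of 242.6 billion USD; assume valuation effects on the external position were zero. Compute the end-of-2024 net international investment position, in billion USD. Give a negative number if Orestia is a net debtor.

With no valuation effects, change in NIIP = current account = 242.6
End-of-year NIIP = 10783.3 + 242.6 = 11025.9

11025.9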